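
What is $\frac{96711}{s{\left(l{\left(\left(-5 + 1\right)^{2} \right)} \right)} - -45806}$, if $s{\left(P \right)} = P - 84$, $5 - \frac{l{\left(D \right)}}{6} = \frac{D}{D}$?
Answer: $\frac{96711}{45746} \approx 2.1141$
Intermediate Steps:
$l{\left(D \right)} = 24$ ($l{\left(D \right)} = 30 - 6 \frac{D}{D} = 30 - 6 = 24$)
$s{\left(P \right)} = -84 + P$
$\frac{96711}{s{\left(l{\left(\left(-5 + 1\right)^{2} \right)} \right)} - -45806} = \frac{96711}{\left(-84 + 24\right) - -45806} = \frac{96711}{-60 + 45806} = \frac{96711}{45746}$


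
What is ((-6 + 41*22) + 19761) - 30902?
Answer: -10245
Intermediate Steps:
((-6 + 41*22) + 19761) - 30902 = ((-6 + 902) + 19761) - 30902 = (896 + 19761) - 30902 = 20657 - 30902 = -10245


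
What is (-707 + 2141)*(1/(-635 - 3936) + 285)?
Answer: 1868120556/4571 ≈ 4.0869e+5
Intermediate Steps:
(-707 + 2141)*(1/(-635 - 3936) + 285) = 1434*(1/(-4571) + 285) = 1434*(-1/4571 + 285) = 1434*(1302734/4571) = 1868120556/4571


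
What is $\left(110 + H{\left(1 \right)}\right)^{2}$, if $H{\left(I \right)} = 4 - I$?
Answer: $12769$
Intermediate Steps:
$\left(110 + H{\left(1 \right)}\right)^{2} = \left(110 + \left(4 - 1\right)\right)^{2} = \left(110 + 3\right)^{2} = 113^{2} = 12769$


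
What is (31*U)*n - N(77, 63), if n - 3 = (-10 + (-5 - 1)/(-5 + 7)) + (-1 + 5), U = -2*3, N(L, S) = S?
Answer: 1053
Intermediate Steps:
U = -6
n = -6 (n = 3 + ((-10 + (-5 - 1)/(-5 + 7)) + (-1 + 5)) = 3 + ((-10 - 6/2) + 4) = 3 + ((-10 - 6*1/2) + 4) = 3 + ((-10 - 3) + 4) = 3 + (-13 + 4) = 3 - 9 = -6)
(31*U)*n - N(77, 63) = (31*(-6))*(-6) - 1*63 = -186*(-6) - 63 = 1116 - 63 = 1053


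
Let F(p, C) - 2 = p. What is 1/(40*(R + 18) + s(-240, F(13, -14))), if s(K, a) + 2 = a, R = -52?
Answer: -1/1347 ≈ -0.00074239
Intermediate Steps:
F(p, C) = 2 + p
s(K, a) = -2 + a
1/(40*(R + 18) + s(-240, F(13, -14))) = 1/(40*(-52 + 18) + (-2 + (2 + 13))) = 1/(40*(-34) + (-2 + 15)) = 1/(-1360 + 13) = 1/(-1347) = -1/1347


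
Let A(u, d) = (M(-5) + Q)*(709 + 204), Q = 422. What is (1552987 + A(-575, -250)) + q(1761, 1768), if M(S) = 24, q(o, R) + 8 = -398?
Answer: 1959779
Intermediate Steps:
q(o, R) = -406 (q(o, R) = -8 - 398 = -406)
A(u, d) = 407198 (A(u, d) = (24 + 422)*(709 + 204) = 446*913 = 407198)
(1552987 + A(-575, -250)) + q(1761, 1768) = (1552987 + 407198) - 406 = 1960185 - 406 = 1959779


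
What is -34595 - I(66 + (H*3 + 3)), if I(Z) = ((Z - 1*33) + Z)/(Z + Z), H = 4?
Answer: -1868173/54 ≈ -34596.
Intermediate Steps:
I(Z) = (-33 + 2*Z)/(2*Z) (I(Z) = ((Z - 33) + Z)/((2*Z)) = ((-33 + Z) + Z)*(1/(2*Z)) = (-33 + 2*Z)*(1/(2*Z)) = (-33 + 2*Z)/(2*Z))
-34595 - I(66 + (H*3 + 3)) = -34595 - (-33/2 + (66 + (4*3 + 3)))/(66 + (4*3 + 3)) = -34595 - (-33/2 + (66 + (12 + 3)))/(66 + (12 + 3)) = -34595 - (-33/2 + (66 + 15))/(66 + 15) = -34595 - (-33/2 + 81)/81 = -34595 - 129/(81*2) = -34595 - 1*43/54 = -34595 - 43/54 = -1868173/54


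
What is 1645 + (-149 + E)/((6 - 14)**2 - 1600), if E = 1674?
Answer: 2525195/1536 ≈ 1644.0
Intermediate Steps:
1645 + (-149 + E)/((6 - 14)**2 - 1600) = 1645 + (-149 + 1674)/((6 - 14)**2 - 1600) = 1645 + 1525/((-8)**2 - 1600) = 1645 + 1525/(64 - 1600) = 1645 + 1525/(-1536) = 1645 + 1525*(-1/1536) = 1645 - 1525/1536 = 2525195/1536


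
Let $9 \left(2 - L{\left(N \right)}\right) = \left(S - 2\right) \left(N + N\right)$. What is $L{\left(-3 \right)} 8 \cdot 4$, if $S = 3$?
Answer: $\frac{256}{3} \approx 85.333$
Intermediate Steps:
$L{\left(N \right)} = 2 - \frac{2 N}{9}$ ($L{\left(N \right)} = 2 - \frac{\left(3 - 2\right) \left(N + N\right)}{9} = 2 - \frac{1 \cdot 2 N}{9} = 2 - \frac{2 N}{9}$)
$L{\left(-3 \right)} 8 \cdot 4 = \left(2 - - \frac{2}{3}\right) 8 \cdot 4 = \left(2 + \frac{2}{3}\right) 8 \cdot 4 = \frac{8}{3} \cdot 8 \cdot 4 = \frac{64}{3} \cdot 4 = \frac{256}{3}$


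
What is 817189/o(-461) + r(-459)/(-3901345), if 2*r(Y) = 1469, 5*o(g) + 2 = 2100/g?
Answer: -3674326993743592/5894932295 ≈ -6.2330e+5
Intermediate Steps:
o(g) = -⅖ + 420/g (o(g) = -⅖ + (2100/g)/5 = -⅖ + 420/g)
r(Y) = 1469/2 (r(Y) = (½)*1469 = 1469/2)
817189/o(-461) + r(-459)/(-3901345) = 817189/(-⅖ + 420/(-461)) + (1469/2)/(-3901345) = 817189/(-⅖ + 420*(-1/461)) + (1469/2)*(-1/3901345) = 817189/(-⅖ - 420/461) - 1469/7802690 = 817189/(-3022/2305) - 1469/7802690 = 817189*(-2305/3022) - 1469/7802690 = -1883620645/3022 - 1469/7802690 = -3674326993743592/5894932295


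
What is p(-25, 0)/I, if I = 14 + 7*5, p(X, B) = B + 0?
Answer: 0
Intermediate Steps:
p(X, B) = B
I = 49 (I = 14 + 35 = 49)
p(-25, 0)/I = 0/49 = 0*(1/49) = 0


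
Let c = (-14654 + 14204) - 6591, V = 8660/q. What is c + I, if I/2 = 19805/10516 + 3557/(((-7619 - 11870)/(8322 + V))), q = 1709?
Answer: -1764721836925569/175126633858 ≈ -10077.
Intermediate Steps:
V = 8660/1709 ≈ 5.0673
c = -7041 (c = -450 - 6591 = -7041)
I = -531655207931391/175126633858 (I = 2*(19805/10516 + 3557/(((-7619 - 11870)/(8322 + 8660/1709)))) = 2*(19805*(1/10516) + 3557/((-19489/14230958/1709))) = 2*(19805/10516 + 3557/((-19489*1709/14230958))) = 2*(19805/10516 + 3557/(-33306701/14230958)) = 2*(19805/10516 + 3557*(-14230958/33306701)) = 2*(19805/10516 - 50619517606/33306701) = 2*(-531655207931391/350253267716) = -531655207931391/175126633858 ≈ -3035.8)
c + I = -7041 - 531655207931391/175126633858 = -1764721836925569/175126633858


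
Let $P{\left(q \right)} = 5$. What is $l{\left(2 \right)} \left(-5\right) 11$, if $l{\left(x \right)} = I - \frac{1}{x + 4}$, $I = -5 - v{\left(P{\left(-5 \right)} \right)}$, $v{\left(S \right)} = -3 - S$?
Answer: $- \frac{935}{6} \approx -155.83$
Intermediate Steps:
$I = 3$ ($I = -5 - \left(-3 - 5\right) = -5 - -8 = -5 + 8 = 3$)
$l{\left(x \right)} = 3 - \frac{1}{4 + x}$ ($l{\left(x \right)} = 3 - \frac{1}{x + 4} = 3 - \frac{1}{4 + x}$)
$l{\left(2 \right)} \left(-5\right) 11 = \frac{11 + 3 \cdot 2}{4 + 2} \left(-5\right) 11 = \frac{11 + 6}{6} \left(-5\right) 11 = \frac{1}{6} \cdot 17 \left(-5\right) 11 = \frac{17}{6} \left(-5\right) 11 = \left(- \frac{85}{6}\right) 11 = - \frac{935}{6}$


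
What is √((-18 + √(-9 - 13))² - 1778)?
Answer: √(-1778 + (-18 + I*√22)²) ≈ 2.194 - 38.481*I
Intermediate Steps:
√((-18 + √(-9 - 13))² - 1778) = √((-18 + √(-22))² - 1778) = √((-18 + I*√22)² - 1778) = √(-1778 + (-18 + I*√22)²)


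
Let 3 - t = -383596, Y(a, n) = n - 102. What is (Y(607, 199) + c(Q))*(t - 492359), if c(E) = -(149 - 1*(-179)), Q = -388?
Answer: 25123560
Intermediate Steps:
Y(a, n) = -102 + n
t = 383599 (t = 3 - 1*(-383596) = 3 + 383596 = 383599)
c(E) = -328 (c(E) = -(149 + 179) = -1*328 = -328)
(Y(607, 199) + c(Q))*(t - 492359) = ((-102 + 199) - 328)*(383599 - 492359) = (97 - 328)*(-108760) = -231*(-108760) = 25123560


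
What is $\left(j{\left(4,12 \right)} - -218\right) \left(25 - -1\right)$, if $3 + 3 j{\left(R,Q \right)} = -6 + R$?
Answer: $\frac{16874}{3} \approx 5624.7$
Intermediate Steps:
$j{\left(R,Q \right)} = -3 + \frac{R}{3}$ ($j{\left(R,Q \right)} = -1 + \frac{-6 + R}{3} = -1 + \left(-2 + \frac{R}{3}\right) = -3 + \frac{R}{3}$)
$\left(j{\left(4,12 \right)} - -218\right) \left(25 - -1\right) = \left(\left(-3 + \frac{1}{3} \cdot 4\right) - -218\right) \left(25 - -1\right) = \left(\left(-3 + \frac{4}{3}\right) + 218\right) \left(25 + 1\right) = \left(- \frac{5}{3} + 218\right) 26 = \frac{649}{3} \cdot 26 = \frac{16874}{3}$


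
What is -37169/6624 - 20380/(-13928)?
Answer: -47836589/11532384 ≈ -4.1480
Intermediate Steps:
-37169/6624 - 20380/(-13928) = -37169*1/6624 - 20380*(-1/13928) = -37169/6624 + 5095/3482 = -47836589/11532384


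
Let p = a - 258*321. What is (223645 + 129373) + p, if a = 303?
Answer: 270503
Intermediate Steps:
p = -82515 (p = 303 - 258*321 = 303 - 82818 = -82515)
(223645 + 129373) + p = (223645 + 129373) - 82515 = 353018 - 82515 = 270503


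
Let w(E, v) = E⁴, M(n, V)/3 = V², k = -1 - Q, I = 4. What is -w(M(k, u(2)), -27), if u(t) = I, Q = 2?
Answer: -5308416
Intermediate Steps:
u(t) = 4
k = -3 (k = -1 - 1*2 = -1 - 2 = -3)
M(n, V) = 3*V²
-w(M(k, u(2)), -27) = -(3*4²)⁴ = -(3*16)⁴ = -1*48⁴ = -1*5308416 = -5308416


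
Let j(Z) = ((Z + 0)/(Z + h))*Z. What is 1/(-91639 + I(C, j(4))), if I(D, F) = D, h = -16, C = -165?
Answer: -1/91804 ≈ -1.0893e-5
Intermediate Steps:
j(Z) = Z²/(-16 + Z) (j(Z) = ((Z + 0)/(Z - 16))*Z = (Z/(-16 + Z))*Z = Z²/(-16 + Z))
1/(-91639 + I(C, j(4))) = 1/(-91639 - 165) = 1/(-91804) = -1/91804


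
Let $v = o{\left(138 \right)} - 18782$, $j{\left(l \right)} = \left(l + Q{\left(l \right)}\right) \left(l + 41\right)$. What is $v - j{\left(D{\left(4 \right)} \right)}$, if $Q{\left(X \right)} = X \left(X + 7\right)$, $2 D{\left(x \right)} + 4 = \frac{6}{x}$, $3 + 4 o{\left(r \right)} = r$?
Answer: $- \frac{1178423}{64} \approx -18413.0$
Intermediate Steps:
$o{\left(r \right)} = - \frac{3}{4} + \frac{r}{4}$
$D{\left(x \right)} = -2 + \frac{3}{x}$ ($D{\left(x \right)} = -2 + \frac{6 \frac{1}{x}}{2} = -2 + \frac{3}{x}$)
$Q{\left(X \right)} = X \left(7 + X\right)$
$j{\left(l \right)} = \left(41 + l\right) \left(l + l \left(7 + l\right)\right)$ ($j{\left(l \right)} = \left(l + l \left(7 + l\right)\right) \left(l + 41\right) = \left(l + l \left(7 + l\right)\right) \left(41 + l\right) = \left(41 + l\right) \left(l + l \left(7 + l\right)\right)$)
$v = - \frac{74993}{4}$ ($v = \left(- \frac{3}{4} + \frac{1}{4} \cdot 138\right) - 18782 = \left(- \frac{3}{4} + \frac{69}{2}\right) - 18782 = \frac{135}{4} - 18782 = - \frac{74993}{4} \approx -18748.0$)
$v - j{\left(D{\left(4 \right)} \right)} = - \frac{74993}{4} - \left(-2 + \frac{3}{4}\right) \left(328 + \left(-2 + \frac{3}{4}\right)^{2} + 49 \left(-2 + \frac{3}{4}\right)\right) = - \frac{74993}{4} - - \frac{5 \left(328 + \left(- \frac{5}{4}\right)^{2} + 49 \left(- \frac{5}{4}\right)\right)}{4} = - \frac{74993}{4} - - \frac{5 \left(328 + \frac{25}{16} - \frac{245}{4}\right)}{4} = - \frac{74993}{4} - \left(- \frac{5}{4}\right) \frac{4293}{16} = - \frac{74993}{4} - - \frac{21465}{64} = - \frac{74993}{4} + \frac{21465}{64} = - \frac{1178423}{64}$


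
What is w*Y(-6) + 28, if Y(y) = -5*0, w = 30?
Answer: 28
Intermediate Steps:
Y(y) = 0
w*Y(-6) + 28 = 30*0 + 28 = 0 + 28 = 28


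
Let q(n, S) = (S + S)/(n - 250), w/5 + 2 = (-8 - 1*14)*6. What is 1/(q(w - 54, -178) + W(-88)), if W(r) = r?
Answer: -487/42678 ≈ -0.011411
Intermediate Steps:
w = -670 (w = -10 + 5*((-8 - 1*14)*6) = -10 + 5*((-8 - 14)*6) = -10 + 5*(-22*6) = -10 + 5*(-132) = -10 - 660 = -670)
q(n, S) = 2*S/(-250 + n) (q(n, S) = (2*S)/(-250 + n) = 2*S/(-250 + n))
1/(q(w - 54, -178) + W(-88)) = 1/(2*(-178)/(-250 + (-670 - 54)) - 88) = 1/(2*(-178)/(-250 - 724) - 88) = 1/(2*(-178)/(-974) - 88) = 1/(2*(-178)*(-1/974) - 88) = 1/(178/487 - 88) = 1/(-42678/487) = -487/42678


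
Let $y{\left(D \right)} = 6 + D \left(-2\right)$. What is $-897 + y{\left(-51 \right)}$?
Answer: $-789$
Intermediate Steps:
$y{\left(D \right)} = 6 - 2 D$
$-897 + y{\left(-51 \right)} = -897 + \left(6 - -102\right) = -897 + \left(6 + 102\right) = -897 + 108 = -789$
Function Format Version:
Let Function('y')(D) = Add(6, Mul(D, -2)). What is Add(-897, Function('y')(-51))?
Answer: -789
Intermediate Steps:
Function('y')(D) = Add(6, Mul(-2, D))
Add(-897, Function('y')(-51)) = Add(-897, Add(6, Mul(-2, -51))) = Add(-897, Add(6, 102)) = Add(-897, 108) = -789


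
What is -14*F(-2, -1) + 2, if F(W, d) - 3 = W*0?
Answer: -40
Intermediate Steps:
F(W, d) = 3 (F(W, d) = 3 + W*0 = 3 + 0 = 3)
-14*F(-2, -1) + 2 = -14*3 + 2 = -42 + 2 = -40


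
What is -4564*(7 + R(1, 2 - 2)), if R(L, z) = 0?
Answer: -31948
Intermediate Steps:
-4564*(7 + R(1, 2 - 2)) = -4564*(7 + 0) = -4564*7 = -31948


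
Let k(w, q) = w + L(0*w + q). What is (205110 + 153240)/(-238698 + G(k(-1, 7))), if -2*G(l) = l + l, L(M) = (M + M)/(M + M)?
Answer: -59725/39783 ≈ -1.5013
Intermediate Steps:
L(M) = 1 (L(M) = (2*M)/((2*M)) = (2*M)*(1/(2*M)) = 1)
k(w, q) = 1 + w (k(w, q) = w + 1 = 1 + w)
G(l) = -l (G(l) = -(l + l)/2 = -l)
(205110 + 153240)/(-238698 + G(k(-1, 7))) = (205110 + 153240)/(-238698 - (1 - 1)) = 358350/(-238698 - 1*0) = 358350/(-238698 + 0) = 358350/(-238698) = 358350*(-1/238698) = -59725/39783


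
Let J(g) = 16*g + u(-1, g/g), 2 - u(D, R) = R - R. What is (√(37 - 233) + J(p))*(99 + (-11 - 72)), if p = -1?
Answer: -224 + 224*I ≈ -224.0 + 224.0*I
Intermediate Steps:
u(D, R) = 2 (u(D, R) = 2 - (R - R) = 2 - 1*0 = 2 + 0 = 2)
J(g) = 2 + 16*g (J(g) = 16*g + 2 = 2 + 16*g)
(√(37 - 233) + J(p))*(99 + (-11 - 72)) = (√(37 - 233) + (2 + 16*(-1)))*(99 + (-11 - 72)) = (√(-196) + (2 - 16))*(99 - 83) = (14*I - 14)*16 = (-14 + 14*I)*16 = -224 + 224*I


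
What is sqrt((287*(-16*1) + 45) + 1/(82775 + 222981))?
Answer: I*sqrt(106271041997109)/152878 ≈ 67.431*I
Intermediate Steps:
sqrt((287*(-16*1) + 45) + 1/(82775 + 222981)) = sqrt((287*(-16) + 45) + 1/305756) = sqrt((-4592 + 45) + 1/305756) = sqrt(-4547 + 1/305756) = sqrt(-1390272531/305756) = I*sqrt(106271041997109)/152878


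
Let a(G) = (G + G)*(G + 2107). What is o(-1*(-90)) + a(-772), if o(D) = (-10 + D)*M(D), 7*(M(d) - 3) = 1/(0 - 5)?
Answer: -14427016/7 ≈ -2.0610e+6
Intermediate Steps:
M(d) = 104/35 (M(d) = 3 + 1/(7*(0 - 5)) = 3 + (⅐)/(-5) = 3 + (⅐)*(-⅕) = 3 - 1/35 = 104/35)
o(D) = -208/7 + 104*D/35 (o(D) = (-10 + D)*(104/35) = -208/7 + 104*D/35)
a(G) = 2*G*(2107 + G) (a(G) = (2*G)*(2107 + G) = 2*G*(2107 + G))
o(-1*(-90)) + a(-772) = (-208/7 + 104*(-1*(-90))/35) + 2*(-772)*(2107 - 772) = (-208/7 + (104/35)*90) + 2*(-772)*1335 = (-208/7 + 1872/7) - 2061240 = 1664/7 - 2061240 = -14427016/7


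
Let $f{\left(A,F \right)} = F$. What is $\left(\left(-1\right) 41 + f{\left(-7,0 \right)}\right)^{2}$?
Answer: $1681$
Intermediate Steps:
$\left(\left(-1\right) 41 + f{\left(-7,0 \right)}\right)^{2} = \left(\left(-1\right) 41 + 0\right)^{2} = \left(-41 + 0\right)^{2} = \left(-41\right)^{2} = 1681$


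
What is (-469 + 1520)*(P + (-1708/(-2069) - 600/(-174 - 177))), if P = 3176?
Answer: 808678795684/242073 ≈ 3.3406e+6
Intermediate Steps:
(-469 + 1520)*(P + (-1708/(-2069) - 600/(-174 - 177))) = (-469 + 1520)*(3176 + (-1708/(-2069) - 600/(-174 - 177))) = 1051*(3176 + (-1708*(-1/2069) - 600/(-351))) = 1051*(3176 + (1708/2069 - 600*(-1/351))) = 1051*(3176 + (1708/2069 + 200/117)) = 1051*(3176 + 613636/242073) = 1051*(769437484/242073) = 808678795684/242073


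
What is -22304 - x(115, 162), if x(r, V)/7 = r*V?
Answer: -152714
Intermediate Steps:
x(r, V) = 7*V*r (x(r, V) = 7*(r*V) = 7*(V*r) = 7*V*r)
-22304 - x(115, 162) = -22304 - 7*162*115 = -22304 - 1*130410 = -22304 - 130410 = -152714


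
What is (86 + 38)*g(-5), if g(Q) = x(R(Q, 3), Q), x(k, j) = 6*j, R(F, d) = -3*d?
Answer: -3720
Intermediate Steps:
g(Q) = 6*Q
(86 + 38)*g(-5) = (86 + 38)*(6*(-5)) = 124*(-30) = -3720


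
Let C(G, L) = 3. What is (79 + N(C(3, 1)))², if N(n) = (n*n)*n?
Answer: 11236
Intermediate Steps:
N(n) = n³ (N(n) = n²*n = n³)
(79 + N(C(3, 1)))² = (79 + 3³)² = (79 + 27)² = 106² = 11236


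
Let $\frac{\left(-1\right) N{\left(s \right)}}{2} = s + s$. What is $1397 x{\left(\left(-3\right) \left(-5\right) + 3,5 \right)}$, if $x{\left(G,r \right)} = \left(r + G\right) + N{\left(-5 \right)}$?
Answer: $60071$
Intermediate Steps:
$N{\left(s \right)} = - 4 s$ ($N{\left(s \right)} = - 2 \left(s + s\right) = - 2 \cdot 2 s = - 4 s$)
$x{\left(G,r \right)} = 20 + G + r$ ($x{\left(G,r \right)} = \left(r + G\right) - -20 = \left(G + r\right) + 20 = 20 + G + r$)
$1397 x{\left(\left(-3\right) \left(-5\right) + 3,5 \right)} = 1397 \left(20 + \left(\left(-3\right) \left(-5\right) + 3\right) + 5\right) = 1397 \left(20 + \left(15 + 3\right) + 5\right) = 1397 \left(20 + 18 + 5\right) = 1397 \cdot 43 = 60071$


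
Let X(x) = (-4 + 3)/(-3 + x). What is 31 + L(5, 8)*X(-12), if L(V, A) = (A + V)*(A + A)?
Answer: 673/15 ≈ 44.867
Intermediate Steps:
X(x) = -1/(-3 + x)
L(V, A) = 2*A*(A + V) (L(V, A) = (A + V)*(2*A) = 2*A*(A + V))
31 + L(5, 8)*X(-12) = 31 + (2*8*(8 + 5))*(-1/(-3 - 12)) = 31 + (2*8*13)*(-1/(-15)) = 31 + 208*(-1*(-1/15)) = 31 + 208*(1/15) = 31 + 208/15 = 673/15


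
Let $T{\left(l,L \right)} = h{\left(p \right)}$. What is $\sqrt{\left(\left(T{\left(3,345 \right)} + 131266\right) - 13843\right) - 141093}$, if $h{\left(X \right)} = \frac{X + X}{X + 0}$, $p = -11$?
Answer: $2 i \sqrt{5917} \approx 153.84 i$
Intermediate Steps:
$h{\left(X \right)} = 2$ ($h{\left(X \right)} = \frac{2 X}{X} = 2$)
$T{\left(l,L \right)} = 2$
$\sqrt{\left(\left(T{\left(3,345 \right)} + 131266\right) - 13843\right) - 141093} = \sqrt{\left(\left(2 + 131266\right) - 13843\right) - 141093} = \sqrt{\left(131268 - 13843\right) - 141093} = \sqrt{117425 - 141093} = \sqrt{-23668} = 2 i \sqrt{5917}$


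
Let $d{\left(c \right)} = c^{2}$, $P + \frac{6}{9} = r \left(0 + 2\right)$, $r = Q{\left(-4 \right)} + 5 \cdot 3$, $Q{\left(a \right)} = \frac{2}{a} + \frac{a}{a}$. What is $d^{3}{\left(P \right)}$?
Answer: $\frac{567869252041}{729} \approx 7.7897 \cdot 10^{8}$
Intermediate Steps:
$Q{\left(a \right)} = 1 + \frac{2}{a}$ ($Q{\left(a \right)} = \frac{2}{a} + 1 = 1 + \frac{2}{a}$)
$r = \frac{31}{2}$ ($r = \frac{2 - 4}{-4} + 5 \cdot 3 = \left(- \frac{1}{4}\right) \left(-2\right) + 15 = \frac{1}{2} + 15 = \frac{31}{2} \approx 15.5$)
$P = \frac{91}{3}$ ($P = - \frac{2}{3} + \frac{31 \left(0 + 2\right)}{2} = - \frac{2}{3} + \frac{31}{2} \cdot 2 = - \frac{2}{3} + 31 = \frac{91}{3} \approx 30.333$)
$d^{3}{\left(P \right)} = \left(\left(\frac{91}{3}\right)^{2}\right)^{3} = \left(\frac{8281}{9}\right)^{3} = \frac{567869252041}{729}$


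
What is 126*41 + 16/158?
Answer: 408122/79 ≈ 5166.1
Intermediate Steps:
126*41 + 16/158 = 5166 + 16*(1/158) = 5166 + 8/79 = 408122/79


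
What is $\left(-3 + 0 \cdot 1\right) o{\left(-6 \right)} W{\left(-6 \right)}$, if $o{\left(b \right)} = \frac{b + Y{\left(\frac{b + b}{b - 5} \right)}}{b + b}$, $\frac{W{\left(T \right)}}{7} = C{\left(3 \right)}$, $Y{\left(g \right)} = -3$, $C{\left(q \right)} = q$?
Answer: $- \frac{189}{4} \approx -47.25$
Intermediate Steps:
$W{\left(T \right)} = 21$ ($W{\left(T \right)} = 7 \cdot 3 = 21$)
$o{\left(b \right)} = \frac{-3 + b}{2 b}$ ($o{\left(b \right)} = \frac{b - 3}{b + b} = \frac{-3 + b}{2 b}$)
$\left(-3 + 0 \cdot 1\right) o{\left(-6 \right)} W{\left(-6 \right)} = \left(-3 + 0 \cdot 1\right) \frac{-3 - 6}{2 \left(-6\right)} 21 = \left(-3 + 0\right) \frac{1}{2} \left(- \frac{1}{6}\right) \left(-9\right) 21 = \left(-3\right) \frac{3}{4} \cdot 21 = \left(- \frac{9}{4}\right) 21 = - \frac{189}{4}$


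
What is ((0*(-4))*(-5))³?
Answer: 0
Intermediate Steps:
((0*(-4))*(-5))³ = (0*(-5))³ = 0³ = 0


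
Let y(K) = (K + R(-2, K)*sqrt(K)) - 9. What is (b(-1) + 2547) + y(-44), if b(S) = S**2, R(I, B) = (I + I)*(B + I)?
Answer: 2495 + 368*I*sqrt(11) ≈ 2495.0 + 1220.5*I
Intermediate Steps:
R(I, B) = 2*I*(B + I) (R(I, B) = (2*I)*(B + I) = 2*I*(B + I))
y(K) = -9 + K + sqrt(K)*(8 - 4*K) (y(K) = (K + (2*(-2)*(K - 2))*sqrt(K)) - 9 = (K + (2*(-2)*(-2 + K))*sqrt(K)) - 9 = (K + (8 - 4*K)*sqrt(K)) - 9 = (K + sqrt(K)*(8 - 4*K)) - 9 = -9 + K + sqrt(K)*(8 - 4*K))
(b(-1) + 2547) + y(-44) = ((-1)**2 + 2547) + (-9 - 44 + 4*sqrt(-44)*(2 - 1*(-44))) = (1 + 2547) + (-9 - 44 + 4*(2*I*sqrt(11))*(2 + 44)) = 2548 + (-9 - 44 + 4*(2*I*sqrt(11))*46) = 2548 + (-9 - 44 + 368*I*sqrt(11)) = 2548 + (-53 + 368*I*sqrt(11)) = 2495 + 368*I*sqrt(11)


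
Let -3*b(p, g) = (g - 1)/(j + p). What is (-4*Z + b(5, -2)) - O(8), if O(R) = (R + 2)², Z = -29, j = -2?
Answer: 49/3 ≈ 16.333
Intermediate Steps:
b(p, g) = -(-1 + g)/(3*(-2 + p)) (b(p, g) = -(g - 1)/(3*(-2 + p)) = -(-1 + g)/(3*(-2 + p)))
O(R) = (2 + R)²
(-4*Z + b(5, -2)) - O(8) = (-4*(-29) + (1 - 1*(-2))/(3*(-2 + 5))) - (2 + 8)² = (116 + (⅓)*(1 + 2)/3) - 1*10² = (116 + (⅓)*(⅓)*3) - 1*100 = (116 + ⅓) - 100 = 349/3 - 100 = 49/3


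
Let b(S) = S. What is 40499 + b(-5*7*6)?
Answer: 40289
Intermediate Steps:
40499 + b(-5*7*6) = 40499 - 5*7*6 = 40499 - 35*6 = 40499 - 210 = 40289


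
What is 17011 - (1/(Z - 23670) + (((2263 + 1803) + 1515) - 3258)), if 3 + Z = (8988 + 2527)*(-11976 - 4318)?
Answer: 2756189731105/187649083 ≈ 14688.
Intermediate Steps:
Z = -187625413 (Z = -3 + (8988 + 2527)*(-11976 - 4318) = -3 + 11515*(-16294) = -3 - 187625410 = -187625413)
17011 - (1/(Z - 23670) + (((2263 + 1803) + 1515) - 3258)) = 17011 - (1/(-187625413 - 23670) + (((2263 + 1803) + 1515) - 3258)) = 17011 - (1/(-187649083) + ((4066 + 1515) - 3258)) = 17011 - (-1/187649083 + (5581 - 3258)) = 17011 - (-1/187649083 + 2323) = 17011 - 1*435908819808/187649083 = 17011 - 435908819808/187649083 = 2756189731105/187649083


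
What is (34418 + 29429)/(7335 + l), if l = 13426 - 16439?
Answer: 63847/4322 ≈ 14.773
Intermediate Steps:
l = -3013
(34418 + 29429)/(7335 + l) = (34418 + 29429)/(7335 - 3013) = 63847/4322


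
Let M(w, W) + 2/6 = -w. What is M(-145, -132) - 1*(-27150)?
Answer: 81884/3 ≈ 27295.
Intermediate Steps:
M(w, W) = -⅓ - w
M(-145, -132) - 1*(-27150) = (-⅓ - 1*(-145)) - 1*(-27150) = (-⅓ + 145) + 27150 = 434/3 + 27150 = 81884/3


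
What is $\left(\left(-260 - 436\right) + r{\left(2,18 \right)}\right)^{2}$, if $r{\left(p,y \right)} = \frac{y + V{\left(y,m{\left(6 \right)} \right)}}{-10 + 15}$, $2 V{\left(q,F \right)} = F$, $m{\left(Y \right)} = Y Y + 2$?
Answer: $\frac{11854249}{25} \approx 4.7417 \cdot 10^{5}$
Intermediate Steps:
$m{\left(Y \right)} = 2 + Y^{2}$ ($m{\left(Y \right)} = Y^{2} + 2 = 2 + Y^{2}$)
$V{\left(q,F \right)} = \frac{F}{2}$
$r{\left(p,y \right)} = \frac{19}{5} + \frac{y}{5}$ ($r{\left(p,y \right)} = \frac{y + \frac{2 + 6^{2}}{2}}{-10 + 15} = \frac{y + \frac{2 + 36}{2}}{5} = \left(y + \frac{1}{2} \cdot 38\right) \frac{1}{5} = \left(y + 19\right) \frac{1}{5} = \left(19 + y\right) \frac{1}{5} = \frac{19}{5} + \frac{y}{5}$)
$\left(\left(-260 - 436\right) + r{\left(2,18 \right)}\right)^{2} = \left(\left(-260 - 436\right) + \left(\frac{19}{5} + \frac{1}{5} \cdot 18\right)\right)^{2} = \left(\left(-260 - 436\right) + \left(\frac{19}{5} + \frac{18}{5}\right)\right)^{2} = \left(-696 + \frac{37}{5}\right)^{2} = \left(- \frac{3443}{5}\right)^{2} = \frac{11854249}{25}$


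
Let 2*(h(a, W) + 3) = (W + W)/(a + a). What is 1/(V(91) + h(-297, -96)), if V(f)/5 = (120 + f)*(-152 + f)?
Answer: -99/6371426 ≈ -1.5538e-5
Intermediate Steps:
V(f) = 5*(-152 + f)*(120 + f) (V(f) = 5*((120 + f)*(-152 + f)) = 5*((-152 + f)*(120 + f)) = 5*(-152 + f)*(120 + f))
h(a, W) = -3 + W/(2*a) (h(a, W) = -3 + ((W + W)/(a + a))/2 = -3 + ((2*W)/((2*a)))/2 = -3 + ((2*W)*(1/(2*a)))/2 = -3 + (W/a)/2 = -3 + W/(2*a))
1/(V(91) + h(-297, -96)) = 1/((-91200 - 160*91 + 5*91**2) + (-3 + (1/2)*(-96)/(-297))) = 1/((-91200 - 14560 + 5*8281) + (-3 + (1/2)*(-96)*(-1/297))) = 1/((-91200 - 14560 + 41405) + (-3 + 16/99)) = 1/(-64355 - 281/99) = 1/(-6371426/99) = -99/6371426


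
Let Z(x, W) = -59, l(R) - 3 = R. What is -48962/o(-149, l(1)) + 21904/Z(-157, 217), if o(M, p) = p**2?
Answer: -1619611/472 ≈ -3431.4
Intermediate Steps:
l(R) = 3 + R
-48962/o(-149, l(1)) + 21904/Z(-157, 217) = -48962/(3 + 1)**2 + 21904/(-59) = -48962/(4**2) + 21904*(-1/59) = -48962/16 - 21904/59 = -48962*1/16 - 21904/59 = -24481/8 - 21904/59 = -1619611/472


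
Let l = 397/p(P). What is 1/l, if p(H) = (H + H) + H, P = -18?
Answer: -54/397 ≈ -0.13602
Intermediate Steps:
p(H) = 3*H (p(H) = 2*H + H = 3*H)
l = -397/54 (l = 397/((3*(-18))) = 397/(-54) = 397*(-1/54) = -397/54 ≈ -7.3519)
1/l = 1/(-397/54) = -54/397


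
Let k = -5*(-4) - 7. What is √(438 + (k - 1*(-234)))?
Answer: √685 ≈ 26.173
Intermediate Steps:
k = 13 (k = 20 - 7 = 13)
√(438 + (k - 1*(-234))) = √(438 + (13 - 1*(-234))) = √(438 + (13 + 234)) = √(438 + 247) = √685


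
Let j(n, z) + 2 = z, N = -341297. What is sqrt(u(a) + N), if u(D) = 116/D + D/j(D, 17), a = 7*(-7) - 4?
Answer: 4*I*sqrt(13481990805)/795 ≈ 584.21*I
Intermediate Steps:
j(n, z) = -2 + z
a = -53 (a = -49 - 4 = -53)
u(D) = 116/D + D/15 (u(D) = 116/D + D/(-2 + 17) = 116/D + D/15)
sqrt(u(a) + N) = sqrt((116/(-53) + (1/15)*(-53)) - 341297) = sqrt((116*(-1/53) - 53/15) - 341297) = sqrt((-116/53 - 53/15) - 341297) = sqrt(-4549/795 - 341297) = sqrt(-271335664/795) = 4*I*sqrt(13481990805)/795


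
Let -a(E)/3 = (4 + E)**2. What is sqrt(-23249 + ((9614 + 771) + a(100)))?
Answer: 16*I*sqrt(177) ≈ 212.87*I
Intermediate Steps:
a(E) = -3*(4 + E)**2
sqrt(-23249 + ((9614 + 771) + a(100))) = sqrt(-23249 + ((9614 + 771) - 3*(4 + 100)**2)) = sqrt(-23249 + (10385 - 3*104**2)) = sqrt(-23249 + (10385 - 3*10816)) = sqrt(-23249 + (10385 - 32448)) = sqrt(-23249 - 22063) = sqrt(-45312) = 16*I*sqrt(177)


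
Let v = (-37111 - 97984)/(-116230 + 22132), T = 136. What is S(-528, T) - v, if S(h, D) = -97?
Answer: -9262601/94098 ≈ -98.436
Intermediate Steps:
v = 135095/94098 (v = -135095/(-94098) = -135095*(-1/94098) = 135095/94098 ≈ 1.4357)
S(-528, T) - v = -97 - 1*135095/94098 = -97 - 135095/94098 = -9262601/94098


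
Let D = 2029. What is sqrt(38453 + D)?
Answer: 3*sqrt(4498) ≈ 201.20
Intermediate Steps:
sqrt(38453 + D) = sqrt(38453 + 2029) = sqrt(40482) = 3*sqrt(4498)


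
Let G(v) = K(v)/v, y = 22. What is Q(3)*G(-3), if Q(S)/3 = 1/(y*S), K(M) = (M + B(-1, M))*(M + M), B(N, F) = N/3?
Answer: -10/33 ≈ -0.30303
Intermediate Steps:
B(N, F) = N/3 (B(N, F) = N*(⅓) = N/3)
K(M) = 2*M*(-⅓ + M) (K(M) = (M + (⅓)*(-1))*(M + M) = (M - ⅓)*(2*M) = (-⅓ + M)*(2*M) = 2*M*(-⅓ + M))
Q(S) = 3/(22*S) (Q(S) = 3/((22*S)) = 3*(1/(22*S)) = 3/(22*S))
G(v) = -⅔ + 2*v (G(v) = (2*v*(-1 + 3*v)/3)/v = -⅔ + 2*v)
Q(3)*G(-3) = ((3/22)/3)*(-⅔ + 2*(-3)) = ((3/22)*(⅓))*(-⅔ - 6) = (1/22)*(-20/3) = -10/33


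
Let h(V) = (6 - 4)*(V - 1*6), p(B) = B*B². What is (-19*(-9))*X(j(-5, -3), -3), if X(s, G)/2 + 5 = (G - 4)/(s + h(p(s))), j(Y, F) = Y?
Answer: -151392/89 ≈ -1701.0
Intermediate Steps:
p(B) = B³
h(V) = -12 + 2*V (h(V) = 2*(V - 6) = 2*(-6 + V) = -12 + 2*V)
X(s, G) = -10 + 2*(-4 + G)/(-12 + s + 2*s³) (X(s, G) = -10 + 2*((G - 4)/(s + (-12 + 2*s³))) = -10 + 2*((-4 + G)/(-12 + s + 2*s³)) = -10 + 2*(-4 + G)/(-12 + s + 2*s³))
(-19*(-9))*X(j(-5, -3), -3) = (-19*(-9))*(2*(56 - 3 - 10*(-5)³ - 5*(-5))/(-12 - 5 + 2*(-5)³)) = 171*(2*(56 - 3 - 10*(-125) + 25)/(-12 - 5 + 2*(-125))) = 171*(2*(56 - 3 + 1250 + 25)/(-12 - 5 - 250)) = 171*(2*1328/(-267)) = 171*(2*(-1/267)*1328) = 171*(-2656/267) = -151392/89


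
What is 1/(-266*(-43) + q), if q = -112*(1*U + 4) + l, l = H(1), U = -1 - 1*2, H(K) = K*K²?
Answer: 1/11327 ≈ 8.8285e-5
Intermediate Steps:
H(K) = K³
U = -3 (U = -1 - 2 = -3)
l = 1 (l = 1³ = 1)
q = -111 (q = -112*(1*(-3) + 4) + 1 = -112*(-3 + 4) + 1 = -112*1 + 1 = -112 + 1 = -111)
1/(-266*(-43) + q) = 1/(-266*(-43) - 111) = 1/(11438 - 111) = 1/11327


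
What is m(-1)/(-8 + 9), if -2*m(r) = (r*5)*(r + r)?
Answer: -5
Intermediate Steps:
m(r) = -5*r² (m(r) = -r*5*(r + r)/2 = -5*r*2*r/2 = -5*r²)
m(-1)/(-8 + 9) = (-5*(-1)²)/(-8 + 9) = -5*1/1 = -5*1 = -5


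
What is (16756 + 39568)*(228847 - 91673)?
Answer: 7726188376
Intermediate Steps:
(16756 + 39568)*(228847 - 91673) = 56324*137174 = 7726188376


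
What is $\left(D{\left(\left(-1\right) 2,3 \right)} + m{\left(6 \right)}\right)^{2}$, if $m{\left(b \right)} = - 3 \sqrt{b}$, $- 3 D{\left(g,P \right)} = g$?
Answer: $\frac{490}{9} - 4 \sqrt{6} \approx 44.646$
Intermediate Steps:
$D{\left(g,P \right)} = - \frac{g}{3}$
$\left(D{\left(\left(-1\right) 2,3 \right)} + m{\left(6 \right)}\right)^{2} = \left(- \frac{\left(-1\right) 2}{3} - 3 \sqrt{6}\right)^{2} = \left(\left(- \frac{1}{3}\right) \left(-2\right) - 3 \sqrt{6}\right)^{2} = \left(\frac{2}{3} - 3 \sqrt{6}\right)^{2}$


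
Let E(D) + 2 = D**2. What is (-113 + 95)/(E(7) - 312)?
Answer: 18/265 ≈ 0.067924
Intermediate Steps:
E(D) = -2 + D**2
(-113 + 95)/(E(7) - 312) = (-113 + 95)/((-2 + 7**2) - 312) = -18/((-2 + 49) - 312) = -18/(47 - 312) = -18/(-265) = -18*(-1/265) = 18/265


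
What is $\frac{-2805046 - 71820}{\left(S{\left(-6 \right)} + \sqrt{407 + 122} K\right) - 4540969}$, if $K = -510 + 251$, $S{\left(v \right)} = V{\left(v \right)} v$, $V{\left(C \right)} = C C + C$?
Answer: $\frac{1438433}{2273553} \approx 0.63268$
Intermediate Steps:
$V{\left(C \right)} = C + C^{2}$ ($V{\left(C \right)} = C^{2} + C = C + C^{2}$)
$S{\left(v \right)} = v^{2} \left(1 + v\right)$ ($S{\left(v \right)} = v \left(1 + v\right) v = v^{2} \left(1 + v\right)$)
$K = -259$
$\frac{-2805046 - 71820}{\left(S{\left(-6 \right)} + \sqrt{407 + 122} K\right) - 4540969} = \frac{-2805046 - 71820}{\left(\left(-6\right)^{2} \left(1 - 6\right) + \sqrt{407 + 122} \left(-259\right)\right) - 4540969} = - \frac{2876866}{\left(36 \left(-5\right) + \sqrt{529} \left(-259\right)\right) - 4540969} = - \frac{2876866}{\left(-180 + 23 \left(-259\right)\right) - 4540969} = - \frac{2876866}{\left(-180 - 5957\right) - 4540969} = - \frac{2876866}{-6137 - 4540969} = - \frac{2876866}{-4547106} = \left(-2876866\right) \left(- \frac{1}{4547106}\right) = \frac{1438433}{2273553}$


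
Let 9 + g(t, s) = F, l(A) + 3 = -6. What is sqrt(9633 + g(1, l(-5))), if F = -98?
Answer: sqrt(9526) ≈ 97.601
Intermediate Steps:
l(A) = -9 (l(A) = -3 - 6 = -9)
g(t, s) = -107 (g(t, s) = -9 - 98 = -107)
sqrt(9633 + g(1, l(-5))) = sqrt(9633 - 107) = sqrt(9526)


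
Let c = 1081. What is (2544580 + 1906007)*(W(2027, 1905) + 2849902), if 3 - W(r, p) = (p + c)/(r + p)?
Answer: 24936246138839619/1966 ≈ 1.2684e+13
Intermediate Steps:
W(r, p) = 3 - (1081 + p)/(p + r) (W(r, p) = 3 - (p + 1081)/(r + p) = 3 - (1081 + p)/(p + r))
(2544580 + 1906007)*(W(2027, 1905) + 2849902) = (2544580 + 1906007)*((-1081 + 2*1905 + 3*2027)/(1905 + 2027) + 2849902) = 4450587*((-1081 + 3810 + 6081)/3932 + 2849902) = 4450587*((1/3932)*8810 + 2849902) = 4450587*(4405/1966 + 2849902) = 4450587*(5602911737/1966) = 24936246138839619/1966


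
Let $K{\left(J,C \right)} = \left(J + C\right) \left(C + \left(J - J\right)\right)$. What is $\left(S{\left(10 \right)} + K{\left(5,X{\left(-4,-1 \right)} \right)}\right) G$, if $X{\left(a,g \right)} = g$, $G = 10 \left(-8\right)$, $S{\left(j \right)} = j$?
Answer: $-480$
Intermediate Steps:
$G = -80$
$K{\left(J,C \right)} = C \left(C + J\right)$ ($K{\left(J,C \right)} = \left(C + J\right) \left(C + 0\right) = \left(C + J\right) C = C \left(C + J\right)$)
$\left(S{\left(10 \right)} + K{\left(5,X{\left(-4,-1 \right)} \right)}\right) G = \left(10 - \left(-1 + 5\right)\right) \left(-80\right) = \left(10 - 4\right) \left(-80\right) = 6 \left(-80\right) = -480$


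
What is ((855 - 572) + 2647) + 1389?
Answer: 4319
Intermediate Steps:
((855 - 572) + 2647) + 1389 = (283 + 2647) + 1389 = 2930 + 1389 = 4319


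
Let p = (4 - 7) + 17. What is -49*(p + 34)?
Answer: -2352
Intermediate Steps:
p = 14 (p = -3 + 17 = 14)
-49*(p + 34) = -49*(14 + 34) = -49*48 = -2352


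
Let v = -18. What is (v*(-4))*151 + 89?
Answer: 10961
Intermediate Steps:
(v*(-4))*151 + 89 = -18*(-4)*151 + 89 = 72*151 + 89 = 10872 + 89 = 10961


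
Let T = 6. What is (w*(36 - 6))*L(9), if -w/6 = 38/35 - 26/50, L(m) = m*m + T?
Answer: -310068/35 ≈ -8859.1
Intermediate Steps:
L(m) = 6 + m**2 (L(m) = m*m + 6 = m**2 + 6 = 6 + m**2)
w = -594/175 (w = -6*(38/35 - 26/50) = -6*(38*(1/35) - 26*1/50) = -6*(38/35 - 13/25) = -6*99/175 = -594/175 ≈ -3.3943)
(w*(36 - 6))*L(9) = (-594*(36 - 6)/175)*(6 + 9**2) = (-594/175*30)*(6 + 81) = -3564/35*87 = -310068/35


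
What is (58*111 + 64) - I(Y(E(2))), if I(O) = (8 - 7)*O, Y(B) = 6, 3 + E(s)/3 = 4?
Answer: 6496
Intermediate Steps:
E(s) = 3 (E(s) = -9 + 3*4 = -9 + 12 = 3)
I(O) = O (I(O) = 1*O = O)
(58*111 + 64) - I(Y(E(2))) = (58*111 + 64) - 1*6 = (6438 + 64) - 6 = 6502 - 6 = 6496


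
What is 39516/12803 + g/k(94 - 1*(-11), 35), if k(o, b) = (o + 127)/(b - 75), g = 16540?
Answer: -1057662136/371287 ≈ -2848.6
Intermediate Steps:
k(o, b) = (127 + o)/(-75 + b)
39516/12803 + g/k(94 - 1*(-11), 35) = 39516/12803 + 16540/(((127 + (94 - 1*(-11)))/(-75 + 35))) = 39516*(1/12803) + 16540/(((127 + (94 + 11))/(-40))) = 39516/12803 + 16540/((-(127 + 105)/40)) = 39516/12803 + 16540/((-1/40*232)) = 39516/12803 + 16540/(-29/5) = 39516/12803 + 16540*(-5/29) = 39516/12803 - 82700/29 = -1057662136/371287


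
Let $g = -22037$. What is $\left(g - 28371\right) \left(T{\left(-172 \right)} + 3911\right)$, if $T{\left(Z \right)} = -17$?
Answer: $-196288752$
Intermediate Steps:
$\left(g - 28371\right) \left(T{\left(-172 \right)} + 3911\right) = \left(-22037 - 28371\right) \left(-17 + 3911\right) = \left(-50408\right) 3894 = -196288752$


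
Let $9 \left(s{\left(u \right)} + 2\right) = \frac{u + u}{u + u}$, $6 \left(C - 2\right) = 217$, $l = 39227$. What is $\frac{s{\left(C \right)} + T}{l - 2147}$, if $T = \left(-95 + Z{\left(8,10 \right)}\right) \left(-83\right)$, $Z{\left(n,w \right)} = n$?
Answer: $\frac{16243}{83430} \approx 0.19469$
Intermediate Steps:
$C = \frac{229}{6}$ ($C = 2 + \frac{1}{6} \cdot 217 = 2 + \frac{217}{6} = \frac{229}{6} \approx 38.167$)
$s{\left(u \right)} = - \frac{17}{9}$ ($s{\left(u \right)} = -2 + \frac{\left(u + u\right) \frac{1}{u + u}}{9} = -2 + \frac{2 u \frac{1}{2 u}}{9} = -2 + \frac{1}{9} \cdot 1 = -2 + \frac{1}{9} = - \frac{17}{9}$)
$T = 7221$ ($T = \left(-95 + 8\right) \left(-83\right) = \left(-87\right) \left(-83\right) = 7221$)
$\frac{s{\left(C \right)} + T}{l - 2147} = \frac{- \frac{17}{9} + 7221}{39227 - 2147} = \frac{64972}{9 \cdot 37080} = \frac{64972}{9} \cdot \frac{1}{37080} = \frac{16243}{83430}$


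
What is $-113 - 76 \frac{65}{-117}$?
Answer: $- \frac{637}{9} \approx -70.778$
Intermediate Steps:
$-113 - 76 \frac{65}{-117} = -113 - 76 \cdot 65 \left(- \frac{1}{117}\right) = -113 - - \frac{380}{9} = -113 + \frac{380}{9} = - \frac{637}{9}$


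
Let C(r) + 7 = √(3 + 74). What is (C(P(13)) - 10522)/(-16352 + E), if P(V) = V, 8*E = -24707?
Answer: 84232/155523 - 8*√77/155523 ≈ 0.54115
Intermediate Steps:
E = -24707/8 (E = (⅛)*(-24707) = -24707/8 ≈ -3088.4)
C(r) = -7 + √77 (C(r) = -7 + √(3 + 74) = -7 + √77)
(C(P(13)) - 10522)/(-16352 + E) = ((-7 + √77) - 10522)/(-16352 - 24707/8) = (-10529 + √77)/(-155523/8) = (-10529 + √77)*(-8/155523) = 84232/155523 - 8*√77/155523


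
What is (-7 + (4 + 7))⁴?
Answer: 256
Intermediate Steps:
(-7 + (4 + 7))⁴ = (-7 + 11)⁴ = 4⁴ = 256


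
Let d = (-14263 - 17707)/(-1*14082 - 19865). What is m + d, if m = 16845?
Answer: 571869185/33947 ≈ 16846.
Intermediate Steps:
d = 31970/33947 (d = -31970/(-14082 - 19865) = -31970/(-33947) = -31970*(-1/33947) = 31970/33947 ≈ 0.94176)
m + d = 16845 + 31970/33947 = 571869185/33947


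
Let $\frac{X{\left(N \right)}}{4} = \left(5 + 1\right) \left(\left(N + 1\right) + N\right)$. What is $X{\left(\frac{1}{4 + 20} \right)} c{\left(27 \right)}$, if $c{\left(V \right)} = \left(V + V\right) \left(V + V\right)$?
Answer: $75816$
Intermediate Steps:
$c{\left(V \right)} = 4 V^{2}$ ($c{\left(V \right)} = 2 V 2 V = 4 V^{2}$)
$X{\left(N \right)} = 24 + 48 N$ ($X{\left(N \right)} = 4 \left(5 + 1\right) \left(\left(N + 1\right) + N\right) = 4 \cdot 6 \left(\left(1 + N\right) + N\right) = 4 \cdot 6 \left(1 + 2 N\right) = 4 \left(6 + 12 N\right) = 24 + 48 N$)
$X{\left(\frac{1}{4 + 20} \right)} c{\left(27 \right)} = \left(24 + \frac{48}{4 + 20}\right) 4 \cdot 27^{2} = \left(24 + \frac{48}{24}\right) 4 \cdot 729 = \left(24 + 48 \cdot \frac{1}{24}\right) 2916 = \left(24 + 2\right) 2916 = 26 \cdot 2916 = 75816$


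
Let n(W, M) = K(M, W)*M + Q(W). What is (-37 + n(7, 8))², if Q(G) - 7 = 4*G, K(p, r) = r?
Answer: 2916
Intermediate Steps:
Q(G) = 7 + 4*G
n(W, M) = 7 + 4*W + M*W (n(W, M) = W*M + (7 + 4*W) = M*W + (7 + 4*W) = 7 + 4*W + M*W)
(-37 + n(7, 8))² = (-37 + (7 + 4*7 + 8*7))² = (-37 + (7 + 28 + 56))² = (-37 + 91)² = 54² = 2916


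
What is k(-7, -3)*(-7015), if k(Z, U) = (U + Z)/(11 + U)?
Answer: 35075/4 ≈ 8768.8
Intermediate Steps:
k(Z, U) = (U + Z)/(11 + U)
k(-7, -3)*(-7015) = ((-3 - 7)/(11 - 3))*(-7015) = (-10/8)*(-7015) = ((⅛)*(-10))*(-7015) = -5/4*(-7015) = 35075/4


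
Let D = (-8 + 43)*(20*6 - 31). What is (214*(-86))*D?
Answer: -57328460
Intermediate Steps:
D = 3115 (D = 35*(120 - 31) = 35*89 = 3115)
(214*(-86))*D = (214*(-86))*3115 = -18404*3115 = -57328460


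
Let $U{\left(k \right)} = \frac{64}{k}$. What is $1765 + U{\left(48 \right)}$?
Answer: $\frac{5299}{3} \approx 1766.3$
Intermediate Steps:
$1765 + U{\left(48 \right)} = 1765 + \frac{64}{48} = 1765 + 64 \cdot \frac{1}{48} = 1765 + \frac{4}{3} = \frac{5299}{3}$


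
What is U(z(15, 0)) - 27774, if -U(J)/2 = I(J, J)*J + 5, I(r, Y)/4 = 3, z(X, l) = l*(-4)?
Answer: -27784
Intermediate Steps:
z(X, l) = -4*l
I(r, Y) = 12 (I(r, Y) = 4*3 = 12)
U(J) = -10 - 24*J (U(J) = -2*(12*J + 5) = -2*(5 + 12*J) = -10 - 24*J)
U(z(15, 0)) - 27774 = (-10 - (-96)*0) - 27774 = (-10 - 24*0) - 27774 = (-10 + 0) - 27774 = -10 - 27774 = -27784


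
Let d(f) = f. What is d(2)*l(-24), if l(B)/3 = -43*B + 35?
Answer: 6402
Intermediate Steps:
l(B) = 105 - 129*B (l(B) = 3*(-43*B + 35) = 3*(35 - 43*B) = 105 - 129*B)
d(2)*l(-24) = 2*(105 - 129*(-24)) = 2*(105 + 3096) = 2*3201 = 6402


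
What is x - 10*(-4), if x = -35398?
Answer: -35358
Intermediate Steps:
x - 10*(-4) = -35398 - 10*(-4) = -35398 - 1*(-40) = -35398 + 40 = -35358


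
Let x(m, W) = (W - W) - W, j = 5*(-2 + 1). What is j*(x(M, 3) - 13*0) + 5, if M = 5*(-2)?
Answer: 20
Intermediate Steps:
j = -5 (j = 5*(-1) = -5)
M = -10
x(m, W) = -W (x(m, W) = 0 - W = -W)
j*(x(M, 3) - 13*0) + 5 = -5*(-1*3 - 13*0) + 5 = -5*(-3 - 1*0) + 5 = -5*(-3 + 0) + 5 = -5*(-3) + 5 = 15 + 5 = 20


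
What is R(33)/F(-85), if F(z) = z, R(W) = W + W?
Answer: -66/85 ≈ -0.77647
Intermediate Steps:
R(W) = 2*W
R(33)/F(-85) = (2*33)/(-85) = 66*(-1/85) = -66/85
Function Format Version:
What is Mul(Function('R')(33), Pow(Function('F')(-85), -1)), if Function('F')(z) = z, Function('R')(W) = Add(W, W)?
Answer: Rational(-66, 85) ≈ -0.77647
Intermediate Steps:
Function('R')(W) = Mul(2, W)
Mul(Function('R')(33), Pow(Function('F')(-85), -1)) = Mul(Mul(2, 33), Pow(-85, -1)) = Mul(66, Rational(-1, 85)) = Rational(-66, 85)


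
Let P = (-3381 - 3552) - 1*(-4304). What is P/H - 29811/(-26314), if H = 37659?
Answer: 1053472943/990958926 ≈ 1.0631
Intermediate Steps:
P = -2629 (P = -6933 + 4304 = -2629)
P/H - 29811/(-26314) = -2629/37659 - 29811/(-26314) = -2629*1/37659 - 29811*(-1/26314) = -2629/37659 + 29811/26314 = 1053472943/990958926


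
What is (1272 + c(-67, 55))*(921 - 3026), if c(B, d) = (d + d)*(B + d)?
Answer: 101040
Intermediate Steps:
c(B, d) = 2*d*(B + d) (c(B, d) = (2*d)*(B + d) = 2*d*(B + d))
(1272 + c(-67, 55))*(921 - 3026) = (1272 + 2*55*(-67 + 55))*(921 - 3026) = (1272 + 2*55*(-12))*(-2105) = (1272 - 1320)*(-2105) = -48*(-2105) = 101040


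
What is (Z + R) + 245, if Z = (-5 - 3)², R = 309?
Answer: 618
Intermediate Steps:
Z = 64 (Z = (-8)² = 64)
(Z + R) + 245 = (64 + 309) + 245 = 373 + 245 = 618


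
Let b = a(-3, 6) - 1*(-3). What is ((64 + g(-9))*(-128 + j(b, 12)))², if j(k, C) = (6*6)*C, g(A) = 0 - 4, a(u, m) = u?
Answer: 332697600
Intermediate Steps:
g(A) = -4
b = 0 (b = -3 - 1*(-3) = -3 + 3 = 0)
j(k, C) = 36*C
((64 + g(-9))*(-128 + j(b, 12)))² = ((64 - 4)*(-128 + 36*12))² = (60*(-128 + 432))² = (60*304)² = 18240² = 332697600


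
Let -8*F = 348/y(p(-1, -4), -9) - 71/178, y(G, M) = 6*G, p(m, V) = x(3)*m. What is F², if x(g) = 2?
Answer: 27384289/2027776 ≈ 13.505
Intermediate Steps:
p(m, V) = 2*m
F = 5233/1424 (F = -(348/((6*(2*(-1)))) - 71/178)/8 = -(348/((6*(-2))) - 71*1/178)/8 = -(348/(-12) - 71/178)/8 = -(348*(-1/12) - 71/178)/8 = -(-29 - 71/178)/8 = -⅛*(-5233/178) = 5233/1424 ≈ 3.6749)
F² = (5233/1424)² = 27384289/2027776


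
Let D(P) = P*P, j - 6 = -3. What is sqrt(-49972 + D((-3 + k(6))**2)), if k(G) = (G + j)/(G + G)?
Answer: I*sqrt(12786271)/16 ≈ 223.49*I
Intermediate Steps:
j = 3 (j = 6 - 3 = 3)
k(G) = (3 + G)/(2*G) (k(G) = (G + 3)/(G + G) = (3 + G)/((2*G)) = (3 + G)*(1/(2*G)) = (3 + G)/(2*G))
D(P) = P**2
sqrt(-49972 + D((-3 + k(6))**2)) = sqrt(-49972 + ((-3 + (1/2)*(3 + 6)/6)**2)**2) = sqrt(-49972 + ((-3 + (1/2)*(1/6)*9)**2)**2) = sqrt(-49972 + ((-3 + 3/4)**2)**2) = sqrt(-49972 + ((-9/4)**2)**2) = sqrt(-49972 + (81/16)**2) = sqrt(-49972 + 6561/256) = sqrt(-12786271/256) = I*sqrt(12786271)/16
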